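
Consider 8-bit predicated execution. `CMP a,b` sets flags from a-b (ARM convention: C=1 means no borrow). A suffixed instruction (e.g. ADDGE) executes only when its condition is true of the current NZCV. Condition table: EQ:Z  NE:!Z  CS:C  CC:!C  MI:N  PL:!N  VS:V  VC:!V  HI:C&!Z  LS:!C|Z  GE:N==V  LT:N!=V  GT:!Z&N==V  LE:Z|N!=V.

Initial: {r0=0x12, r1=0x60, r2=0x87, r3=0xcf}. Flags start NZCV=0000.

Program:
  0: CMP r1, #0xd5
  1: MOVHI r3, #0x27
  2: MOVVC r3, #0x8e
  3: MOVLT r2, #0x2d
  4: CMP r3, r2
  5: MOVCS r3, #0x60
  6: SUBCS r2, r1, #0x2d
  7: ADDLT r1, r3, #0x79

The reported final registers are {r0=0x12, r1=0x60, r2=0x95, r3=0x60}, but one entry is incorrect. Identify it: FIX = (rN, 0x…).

0: ✓ CMP  NZCV=1001
1: · MOVHI
2: · MOVVC
3: · MOVLT
4: ✓ CMP  NZCV=0010
5: ✓ MOVCS  r3←0x60
6: ✓ SUBCS  r2←0x33
7: · ADDLT

FIX = (r2, 0x33)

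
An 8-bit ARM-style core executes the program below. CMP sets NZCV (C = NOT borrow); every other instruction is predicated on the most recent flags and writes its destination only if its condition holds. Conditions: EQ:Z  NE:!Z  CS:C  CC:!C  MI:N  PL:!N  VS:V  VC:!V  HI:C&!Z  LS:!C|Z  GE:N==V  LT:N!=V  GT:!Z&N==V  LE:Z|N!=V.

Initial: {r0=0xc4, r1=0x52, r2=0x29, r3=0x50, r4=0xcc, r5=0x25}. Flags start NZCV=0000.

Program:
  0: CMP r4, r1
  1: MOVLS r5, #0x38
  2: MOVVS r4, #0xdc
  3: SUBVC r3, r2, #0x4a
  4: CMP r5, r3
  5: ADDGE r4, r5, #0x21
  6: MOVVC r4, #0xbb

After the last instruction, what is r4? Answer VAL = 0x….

VAL = 0xbb

[0] flags=0011 → (cmp)
[1] flags=0011 LS?F → skip
[2] flags=0011 VS?T → r4=0xdc
[3] flags=0011 VC?F → skip
[4] flags=1000 → (cmp)
[5] flags=1000 GE?F → skip
[6] flags=1000 VC?T → r4=0xbb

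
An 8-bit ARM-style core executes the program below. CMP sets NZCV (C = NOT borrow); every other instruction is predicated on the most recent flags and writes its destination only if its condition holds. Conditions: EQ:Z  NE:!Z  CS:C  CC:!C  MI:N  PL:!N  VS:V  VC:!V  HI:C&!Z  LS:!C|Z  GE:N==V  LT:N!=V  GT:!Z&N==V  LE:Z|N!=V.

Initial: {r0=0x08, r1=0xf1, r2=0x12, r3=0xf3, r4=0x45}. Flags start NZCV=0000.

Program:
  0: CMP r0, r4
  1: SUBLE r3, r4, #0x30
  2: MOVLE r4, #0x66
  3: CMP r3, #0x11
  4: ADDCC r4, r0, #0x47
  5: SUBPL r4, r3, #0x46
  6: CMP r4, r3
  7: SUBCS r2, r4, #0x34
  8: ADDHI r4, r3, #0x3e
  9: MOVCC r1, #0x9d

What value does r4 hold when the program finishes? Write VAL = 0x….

0: ✓ CMP  NZCV=1000
1: ✓ SUBLE  r3←0x15
2: ✓ MOVLE  r4←0x66
3: ✓ CMP  NZCV=0010
4: · ADDCC
5: ✓ SUBPL  r4←0xcf
6: ✓ CMP  NZCV=1010
7: ✓ SUBCS  r2←0x9b
8: ✓ ADDHI  r4←0x53
9: · MOVCC

VAL = 0x53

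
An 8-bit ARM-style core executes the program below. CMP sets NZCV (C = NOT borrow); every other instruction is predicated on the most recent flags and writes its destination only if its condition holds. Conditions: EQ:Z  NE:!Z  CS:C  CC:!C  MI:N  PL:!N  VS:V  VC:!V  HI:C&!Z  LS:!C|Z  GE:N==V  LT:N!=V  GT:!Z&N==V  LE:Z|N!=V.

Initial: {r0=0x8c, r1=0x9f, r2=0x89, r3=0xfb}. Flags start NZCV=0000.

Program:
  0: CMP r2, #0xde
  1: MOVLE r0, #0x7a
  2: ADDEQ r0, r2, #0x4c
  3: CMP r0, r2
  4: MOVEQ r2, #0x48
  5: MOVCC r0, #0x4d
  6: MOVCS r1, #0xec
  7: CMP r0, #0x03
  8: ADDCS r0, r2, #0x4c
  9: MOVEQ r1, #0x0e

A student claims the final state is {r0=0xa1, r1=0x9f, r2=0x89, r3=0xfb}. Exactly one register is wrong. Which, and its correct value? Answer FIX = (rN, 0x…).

FIX = (r0, 0xd5)

[0] flags=1000 → (cmp)
[1] flags=1000 LE?T → r0=0x7a
[2] flags=1000 EQ?F → skip
[3] flags=1001 → (cmp)
[4] flags=1001 EQ?F → skip
[5] flags=1001 CC?T → r0=0x4d
[6] flags=1001 CS?F → skip
[7] flags=0010 → (cmp)
[8] flags=0010 CS?T → r0=0xd5
[9] flags=0010 EQ?F → skip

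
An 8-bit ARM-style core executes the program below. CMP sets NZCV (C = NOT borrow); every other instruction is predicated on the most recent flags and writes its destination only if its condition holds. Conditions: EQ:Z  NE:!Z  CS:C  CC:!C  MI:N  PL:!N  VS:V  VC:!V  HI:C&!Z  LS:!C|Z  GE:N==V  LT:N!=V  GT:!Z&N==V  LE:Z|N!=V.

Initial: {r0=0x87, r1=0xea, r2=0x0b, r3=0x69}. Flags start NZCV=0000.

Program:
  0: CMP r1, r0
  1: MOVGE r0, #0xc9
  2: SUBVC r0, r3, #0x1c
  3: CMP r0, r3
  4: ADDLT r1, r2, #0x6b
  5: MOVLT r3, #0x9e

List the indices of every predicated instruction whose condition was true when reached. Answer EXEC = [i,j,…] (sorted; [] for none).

[0] flags=0010 → (cmp)
[1] flags=0010 GE?T → r0=0xc9
[2] flags=0010 VC?T → r0=0x4d
[3] flags=1000 → (cmp)
[4] flags=1000 LT?T → r1=0x76
[5] flags=1000 LT?T → r3=0x9e

EXEC = [1,2,4,5]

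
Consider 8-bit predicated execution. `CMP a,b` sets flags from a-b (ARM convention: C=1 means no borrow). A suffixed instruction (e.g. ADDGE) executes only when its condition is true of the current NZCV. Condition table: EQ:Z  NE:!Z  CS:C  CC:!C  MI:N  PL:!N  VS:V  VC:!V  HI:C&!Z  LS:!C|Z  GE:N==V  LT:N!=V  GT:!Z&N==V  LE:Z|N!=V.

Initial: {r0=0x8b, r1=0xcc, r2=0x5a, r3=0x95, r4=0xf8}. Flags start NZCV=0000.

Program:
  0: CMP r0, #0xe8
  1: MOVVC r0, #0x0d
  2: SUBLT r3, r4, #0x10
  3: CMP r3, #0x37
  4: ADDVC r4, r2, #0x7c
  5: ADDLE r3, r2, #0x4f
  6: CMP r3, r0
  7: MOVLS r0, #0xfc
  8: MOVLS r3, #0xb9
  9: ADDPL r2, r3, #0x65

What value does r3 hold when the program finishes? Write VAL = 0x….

VAL = 0xa9

0: ✓ CMP  NZCV=1000
1: ✓ MOVVC  r0←0x0d
2: ✓ SUBLT  r3←0xe8
3: ✓ CMP  NZCV=1010
4: ✓ ADDVC  r4←0xd6
5: ✓ ADDLE  r3←0xa9
6: ✓ CMP  NZCV=1010
7: · MOVLS
8: · MOVLS
9: · ADDPL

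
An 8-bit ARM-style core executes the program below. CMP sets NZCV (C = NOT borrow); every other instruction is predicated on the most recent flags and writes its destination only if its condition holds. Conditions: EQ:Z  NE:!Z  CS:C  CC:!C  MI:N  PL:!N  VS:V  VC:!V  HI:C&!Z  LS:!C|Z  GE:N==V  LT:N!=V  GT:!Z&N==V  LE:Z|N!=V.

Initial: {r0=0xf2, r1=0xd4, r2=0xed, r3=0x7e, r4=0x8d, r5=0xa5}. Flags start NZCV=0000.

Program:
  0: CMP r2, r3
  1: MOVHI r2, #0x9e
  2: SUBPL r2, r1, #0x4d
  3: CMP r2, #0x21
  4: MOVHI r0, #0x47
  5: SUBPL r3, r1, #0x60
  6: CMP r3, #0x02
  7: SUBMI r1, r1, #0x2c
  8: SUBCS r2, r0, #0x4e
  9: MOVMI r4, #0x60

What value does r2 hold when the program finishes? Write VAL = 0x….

VAL = 0xf9

[0] flags=0011 → (cmp)
[1] flags=0011 HI?T → r2=0x9e
[2] flags=0011 PL?T → r2=0x87
[3] flags=0011 → (cmp)
[4] flags=0011 HI?T → r0=0x47
[5] flags=0011 PL?T → r3=0x74
[6] flags=0010 → (cmp)
[7] flags=0010 MI?F → skip
[8] flags=0010 CS?T → r2=0xf9
[9] flags=0010 MI?F → skip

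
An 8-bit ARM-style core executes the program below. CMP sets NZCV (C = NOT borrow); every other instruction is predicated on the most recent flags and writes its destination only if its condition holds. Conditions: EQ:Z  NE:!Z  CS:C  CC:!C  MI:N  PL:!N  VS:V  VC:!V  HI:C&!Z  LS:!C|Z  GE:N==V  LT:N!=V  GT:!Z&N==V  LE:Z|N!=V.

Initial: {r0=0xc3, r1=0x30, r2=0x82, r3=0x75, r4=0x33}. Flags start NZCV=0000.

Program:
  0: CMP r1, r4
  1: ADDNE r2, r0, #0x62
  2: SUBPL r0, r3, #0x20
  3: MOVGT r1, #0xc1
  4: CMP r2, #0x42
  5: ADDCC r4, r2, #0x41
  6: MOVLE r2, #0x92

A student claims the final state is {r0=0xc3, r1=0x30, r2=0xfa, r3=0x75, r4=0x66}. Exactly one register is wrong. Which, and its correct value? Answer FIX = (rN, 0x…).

FIX = (r2, 0x92)

[0] flags=1000 → (cmp)
[1] flags=1000 NE?T → r2=0x25
[2] flags=1000 PL?F → skip
[3] flags=1000 GT?F → skip
[4] flags=1000 → (cmp)
[5] flags=1000 CC?T → r4=0x66
[6] flags=1000 LE?T → r2=0x92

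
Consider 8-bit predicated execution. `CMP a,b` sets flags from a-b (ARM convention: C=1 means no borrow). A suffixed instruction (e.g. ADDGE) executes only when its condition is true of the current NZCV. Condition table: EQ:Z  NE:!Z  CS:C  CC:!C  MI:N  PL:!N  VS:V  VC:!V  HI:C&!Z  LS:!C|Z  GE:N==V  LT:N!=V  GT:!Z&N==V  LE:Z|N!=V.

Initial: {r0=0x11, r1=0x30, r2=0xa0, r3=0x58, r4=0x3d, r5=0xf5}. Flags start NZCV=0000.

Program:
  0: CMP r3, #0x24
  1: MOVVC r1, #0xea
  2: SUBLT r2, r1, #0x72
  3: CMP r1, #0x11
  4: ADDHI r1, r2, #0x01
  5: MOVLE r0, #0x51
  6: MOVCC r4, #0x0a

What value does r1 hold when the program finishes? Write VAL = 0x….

VAL = 0xa1

0: ✓ CMP  NZCV=0010
1: ✓ MOVVC  r1←0xea
2: · SUBLT
3: ✓ CMP  NZCV=1010
4: ✓ ADDHI  r1←0xa1
5: ✓ MOVLE  r0←0x51
6: · MOVCC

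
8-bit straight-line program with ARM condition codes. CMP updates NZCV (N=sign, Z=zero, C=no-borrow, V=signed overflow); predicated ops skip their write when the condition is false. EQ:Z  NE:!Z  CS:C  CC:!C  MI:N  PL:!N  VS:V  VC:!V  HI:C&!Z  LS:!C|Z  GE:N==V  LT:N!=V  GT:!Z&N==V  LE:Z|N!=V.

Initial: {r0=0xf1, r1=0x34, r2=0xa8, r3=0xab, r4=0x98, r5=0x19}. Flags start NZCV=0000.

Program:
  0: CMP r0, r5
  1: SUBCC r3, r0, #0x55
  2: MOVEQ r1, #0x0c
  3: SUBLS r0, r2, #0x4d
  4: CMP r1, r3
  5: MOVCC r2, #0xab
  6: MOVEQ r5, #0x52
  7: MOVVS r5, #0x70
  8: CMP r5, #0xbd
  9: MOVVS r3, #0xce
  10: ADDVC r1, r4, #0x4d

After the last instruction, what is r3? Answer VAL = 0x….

VAL = 0xce

0: ✓ CMP  NZCV=1010
1: · SUBCC
2: · MOVEQ
3: · SUBLS
4: ✓ CMP  NZCV=1001
5: ✓ MOVCC  r2←0xab
6: · MOVEQ
7: ✓ MOVVS  r5←0x70
8: ✓ CMP  NZCV=1001
9: ✓ MOVVS  r3←0xce
10: · ADDVC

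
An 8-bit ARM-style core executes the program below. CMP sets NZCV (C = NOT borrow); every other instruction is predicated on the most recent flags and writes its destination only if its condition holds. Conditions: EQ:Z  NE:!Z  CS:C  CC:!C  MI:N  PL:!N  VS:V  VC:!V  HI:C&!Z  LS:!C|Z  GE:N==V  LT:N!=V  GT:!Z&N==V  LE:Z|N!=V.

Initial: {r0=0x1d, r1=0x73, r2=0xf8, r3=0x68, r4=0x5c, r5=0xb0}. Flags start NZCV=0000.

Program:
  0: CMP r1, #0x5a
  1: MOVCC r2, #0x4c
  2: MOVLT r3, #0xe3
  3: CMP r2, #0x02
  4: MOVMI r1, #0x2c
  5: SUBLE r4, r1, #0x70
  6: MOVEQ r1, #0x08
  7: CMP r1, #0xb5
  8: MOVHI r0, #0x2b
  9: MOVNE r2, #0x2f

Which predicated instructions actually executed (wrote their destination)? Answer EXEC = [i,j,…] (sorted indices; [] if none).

0: ✓ CMP  NZCV=0010
1: · MOVCC
2: · MOVLT
3: ✓ CMP  NZCV=1010
4: ✓ MOVMI  r1←0x2c
5: ✓ SUBLE  r4←0xbc
6: · MOVEQ
7: ✓ CMP  NZCV=0000
8: · MOVHI
9: ✓ MOVNE  r2←0x2f

EXEC = [4,5,9]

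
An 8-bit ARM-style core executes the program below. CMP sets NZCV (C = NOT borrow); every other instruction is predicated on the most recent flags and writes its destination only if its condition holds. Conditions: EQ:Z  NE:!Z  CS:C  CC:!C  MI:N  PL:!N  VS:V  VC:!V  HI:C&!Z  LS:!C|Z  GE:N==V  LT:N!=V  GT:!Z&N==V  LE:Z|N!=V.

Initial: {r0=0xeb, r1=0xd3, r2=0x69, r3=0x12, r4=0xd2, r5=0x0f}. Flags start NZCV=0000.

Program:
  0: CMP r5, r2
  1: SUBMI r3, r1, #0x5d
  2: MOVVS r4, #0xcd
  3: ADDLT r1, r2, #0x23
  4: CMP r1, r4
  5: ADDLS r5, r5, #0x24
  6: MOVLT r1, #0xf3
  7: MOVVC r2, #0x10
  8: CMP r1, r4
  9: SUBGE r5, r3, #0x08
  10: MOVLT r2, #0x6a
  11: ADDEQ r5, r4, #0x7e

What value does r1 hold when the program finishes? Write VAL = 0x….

0: ✓ CMP  NZCV=1000
1: ✓ SUBMI  r3←0x76
2: · MOVVS
3: ✓ ADDLT  r1←0x8c
4: ✓ CMP  NZCV=1000
5: ✓ ADDLS  r5←0x33
6: ✓ MOVLT  r1←0xf3
7: ✓ MOVVC  r2←0x10
8: ✓ CMP  NZCV=0010
9: ✓ SUBGE  r5←0x6e
10: · MOVLT
11: · ADDEQ

VAL = 0xf3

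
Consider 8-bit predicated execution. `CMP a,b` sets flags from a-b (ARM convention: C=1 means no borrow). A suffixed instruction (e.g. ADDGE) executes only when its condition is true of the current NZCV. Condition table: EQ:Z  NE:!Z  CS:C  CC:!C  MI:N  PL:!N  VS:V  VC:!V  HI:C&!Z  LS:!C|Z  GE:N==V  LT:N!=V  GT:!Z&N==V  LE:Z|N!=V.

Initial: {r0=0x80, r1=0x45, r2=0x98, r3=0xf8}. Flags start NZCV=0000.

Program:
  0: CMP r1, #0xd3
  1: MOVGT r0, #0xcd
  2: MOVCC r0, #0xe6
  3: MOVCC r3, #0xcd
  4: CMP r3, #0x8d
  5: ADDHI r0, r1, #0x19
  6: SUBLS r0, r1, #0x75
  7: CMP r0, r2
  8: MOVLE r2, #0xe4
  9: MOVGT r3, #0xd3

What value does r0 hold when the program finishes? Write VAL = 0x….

VAL = 0x5e

0: ✓ CMP  NZCV=0000
1: ✓ MOVGT  r0←0xcd
2: ✓ MOVCC  r0←0xe6
3: ✓ MOVCC  r3←0xcd
4: ✓ CMP  NZCV=0010
5: ✓ ADDHI  r0←0x5e
6: · SUBLS
7: ✓ CMP  NZCV=1001
8: · MOVLE
9: ✓ MOVGT  r3←0xd3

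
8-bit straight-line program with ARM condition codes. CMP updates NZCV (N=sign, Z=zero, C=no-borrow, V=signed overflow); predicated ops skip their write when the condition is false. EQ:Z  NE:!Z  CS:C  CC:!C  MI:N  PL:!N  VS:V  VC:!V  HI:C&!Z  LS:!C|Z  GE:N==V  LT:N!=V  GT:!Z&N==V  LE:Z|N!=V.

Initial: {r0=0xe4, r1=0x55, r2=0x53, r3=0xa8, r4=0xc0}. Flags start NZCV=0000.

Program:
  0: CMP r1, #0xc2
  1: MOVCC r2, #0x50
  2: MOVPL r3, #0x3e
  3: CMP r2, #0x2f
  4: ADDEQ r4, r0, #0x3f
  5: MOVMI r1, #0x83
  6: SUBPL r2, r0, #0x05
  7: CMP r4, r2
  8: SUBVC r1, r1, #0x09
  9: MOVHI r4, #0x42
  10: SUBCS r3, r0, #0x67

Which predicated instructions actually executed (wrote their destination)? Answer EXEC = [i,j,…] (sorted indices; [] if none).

EXEC = [1,6,8]

0: ✓ CMP  NZCV=1001
1: ✓ MOVCC  r2←0x50
2: · MOVPL
3: ✓ CMP  NZCV=0010
4: · ADDEQ
5: · MOVMI
6: ✓ SUBPL  r2←0xdf
7: ✓ CMP  NZCV=1000
8: ✓ SUBVC  r1←0x4c
9: · MOVHI
10: · SUBCS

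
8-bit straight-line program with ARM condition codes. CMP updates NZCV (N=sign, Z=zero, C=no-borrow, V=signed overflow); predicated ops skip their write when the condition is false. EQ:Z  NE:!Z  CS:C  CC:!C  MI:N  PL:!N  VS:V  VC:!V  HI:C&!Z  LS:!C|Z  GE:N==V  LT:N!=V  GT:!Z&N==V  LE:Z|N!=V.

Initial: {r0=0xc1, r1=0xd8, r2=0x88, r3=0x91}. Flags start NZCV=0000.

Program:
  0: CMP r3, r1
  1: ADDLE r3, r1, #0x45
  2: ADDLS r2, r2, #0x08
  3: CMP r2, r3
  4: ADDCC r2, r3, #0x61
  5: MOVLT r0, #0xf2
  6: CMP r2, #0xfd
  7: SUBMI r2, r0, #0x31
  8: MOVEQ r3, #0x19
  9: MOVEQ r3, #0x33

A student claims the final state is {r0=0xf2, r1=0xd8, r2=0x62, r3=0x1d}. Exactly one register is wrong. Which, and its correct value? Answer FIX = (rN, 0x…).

0: ✓ CMP  NZCV=1000
1: ✓ ADDLE  r3←0x1d
2: ✓ ADDLS  r2←0x90
3: ✓ CMP  NZCV=0011
4: · ADDCC
5: ✓ MOVLT  r0←0xf2
6: ✓ CMP  NZCV=1000
7: ✓ SUBMI  r2←0xc1
8: · MOVEQ
9: · MOVEQ

FIX = (r2, 0xc1)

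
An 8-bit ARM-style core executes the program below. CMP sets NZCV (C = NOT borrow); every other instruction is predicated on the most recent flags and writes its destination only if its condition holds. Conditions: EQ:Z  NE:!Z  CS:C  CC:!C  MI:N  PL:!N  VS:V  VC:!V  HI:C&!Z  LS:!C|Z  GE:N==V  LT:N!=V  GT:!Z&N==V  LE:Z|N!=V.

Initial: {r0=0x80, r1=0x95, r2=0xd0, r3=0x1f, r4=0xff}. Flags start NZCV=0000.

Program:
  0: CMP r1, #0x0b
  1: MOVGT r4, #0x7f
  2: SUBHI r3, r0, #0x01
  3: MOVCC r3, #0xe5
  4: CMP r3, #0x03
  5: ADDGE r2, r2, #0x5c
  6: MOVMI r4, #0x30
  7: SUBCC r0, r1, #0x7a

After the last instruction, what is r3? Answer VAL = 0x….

VAL = 0x7f

0: ✓ CMP  NZCV=1010
1: · MOVGT
2: ✓ SUBHI  r3←0x7f
3: · MOVCC
4: ✓ CMP  NZCV=0010
5: ✓ ADDGE  r2←0x2c
6: · MOVMI
7: · SUBCC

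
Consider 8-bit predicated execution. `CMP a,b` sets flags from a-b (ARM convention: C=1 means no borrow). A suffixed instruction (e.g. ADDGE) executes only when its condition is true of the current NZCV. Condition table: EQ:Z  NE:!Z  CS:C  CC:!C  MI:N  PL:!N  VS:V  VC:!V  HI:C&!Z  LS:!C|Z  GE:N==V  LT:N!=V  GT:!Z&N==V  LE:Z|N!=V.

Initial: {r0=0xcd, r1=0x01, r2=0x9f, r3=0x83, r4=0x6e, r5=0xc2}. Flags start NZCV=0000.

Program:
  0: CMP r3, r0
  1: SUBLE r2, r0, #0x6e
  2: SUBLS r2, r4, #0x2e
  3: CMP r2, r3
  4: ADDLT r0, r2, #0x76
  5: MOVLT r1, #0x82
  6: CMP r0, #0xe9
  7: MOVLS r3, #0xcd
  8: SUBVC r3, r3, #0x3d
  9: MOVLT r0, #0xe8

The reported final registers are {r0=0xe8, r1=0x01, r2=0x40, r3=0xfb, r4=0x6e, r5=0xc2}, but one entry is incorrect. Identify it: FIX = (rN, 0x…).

FIX = (r3, 0x90)

[0] flags=1000 → (cmp)
[1] flags=1000 LE?T → r2=0x5f
[2] flags=1000 LS?T → r2=0x40
[3] flags=1001 → (cmp)
[4] flags=1001 LT?F → skip
[5] flags=1001 LT?F → skip
[6] flags=1000 → (cmp)
[7] flags=1000 LS?T → r3=0xcd
[8] flags=1000 VC?T → r3=0x90
[9] flags=1000 LT?T → r0=0xe8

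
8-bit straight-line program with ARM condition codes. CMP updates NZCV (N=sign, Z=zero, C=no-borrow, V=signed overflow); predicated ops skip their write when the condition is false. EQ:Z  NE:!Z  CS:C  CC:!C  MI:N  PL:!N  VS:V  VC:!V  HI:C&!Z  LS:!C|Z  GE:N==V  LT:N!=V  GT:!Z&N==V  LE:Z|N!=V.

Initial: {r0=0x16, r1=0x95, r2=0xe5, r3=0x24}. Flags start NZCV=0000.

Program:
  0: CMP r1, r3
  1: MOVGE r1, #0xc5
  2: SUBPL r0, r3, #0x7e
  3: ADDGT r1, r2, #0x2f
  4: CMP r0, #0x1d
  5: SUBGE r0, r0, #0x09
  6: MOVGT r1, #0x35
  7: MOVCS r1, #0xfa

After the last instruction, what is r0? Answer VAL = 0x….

0: ✓ CMP  NZCV=0011
1: · MOVGE
2: ✓ SUBPL  r0←0xa6
3: · ADDGT
4: ✓ CMP  NZCV=1010
5: · SUBGE
6: · MOVGT
7: ✓ MOVCS  r1←0xfa

VAL = 0xa6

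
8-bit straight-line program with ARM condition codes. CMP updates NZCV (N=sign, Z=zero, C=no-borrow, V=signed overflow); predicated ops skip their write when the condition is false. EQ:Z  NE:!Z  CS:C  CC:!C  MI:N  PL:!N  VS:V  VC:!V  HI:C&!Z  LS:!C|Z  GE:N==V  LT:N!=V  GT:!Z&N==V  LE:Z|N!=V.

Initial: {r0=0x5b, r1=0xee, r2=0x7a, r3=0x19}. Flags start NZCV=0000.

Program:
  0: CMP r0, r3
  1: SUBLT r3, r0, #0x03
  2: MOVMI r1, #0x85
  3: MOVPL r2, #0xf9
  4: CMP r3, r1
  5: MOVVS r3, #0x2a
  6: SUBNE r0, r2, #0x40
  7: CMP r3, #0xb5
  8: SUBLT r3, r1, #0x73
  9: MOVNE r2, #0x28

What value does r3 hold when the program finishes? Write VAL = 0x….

VAL = 0x19

[0] flags=0010 → (cmp)
[1] flags=0010 LT?F → skip
[2] flags=0010 MI?F → skip
[3] flags=0010 PL?T → r2=0xf9
[4] flags=0000 → (cmp)
[5] flags=0000 VS?F → skip
[6] flags=0000 NE?T → r0=0xb9
[7] flags=0000 → (cmp)
[8] flags=0000 LT?F → skip
[9] flags=0000 NE?T → r2=0x28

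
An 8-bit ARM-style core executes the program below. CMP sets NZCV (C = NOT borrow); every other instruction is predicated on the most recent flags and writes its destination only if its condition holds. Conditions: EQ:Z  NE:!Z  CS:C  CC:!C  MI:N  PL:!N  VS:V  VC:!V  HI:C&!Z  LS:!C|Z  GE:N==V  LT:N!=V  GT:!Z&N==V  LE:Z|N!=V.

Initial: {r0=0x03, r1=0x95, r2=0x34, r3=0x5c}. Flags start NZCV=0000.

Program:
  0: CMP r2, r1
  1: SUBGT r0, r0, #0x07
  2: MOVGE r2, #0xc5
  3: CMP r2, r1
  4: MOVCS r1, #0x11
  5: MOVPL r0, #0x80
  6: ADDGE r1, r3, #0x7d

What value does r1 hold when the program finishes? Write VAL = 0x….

VAL = 0xd9

0: ✓ CMP  NZCV=1001
1: ✓ SUBGT  r0←0xfc
2: ✓ MOVGE  r2←0xc5
3: ✓ CMP  NZCV=0010
4: ✓ MOVCS  r1←0x11
5: ✓ MOVPL  r0←0x80
6: ✓ ADDGE  r1←0xd9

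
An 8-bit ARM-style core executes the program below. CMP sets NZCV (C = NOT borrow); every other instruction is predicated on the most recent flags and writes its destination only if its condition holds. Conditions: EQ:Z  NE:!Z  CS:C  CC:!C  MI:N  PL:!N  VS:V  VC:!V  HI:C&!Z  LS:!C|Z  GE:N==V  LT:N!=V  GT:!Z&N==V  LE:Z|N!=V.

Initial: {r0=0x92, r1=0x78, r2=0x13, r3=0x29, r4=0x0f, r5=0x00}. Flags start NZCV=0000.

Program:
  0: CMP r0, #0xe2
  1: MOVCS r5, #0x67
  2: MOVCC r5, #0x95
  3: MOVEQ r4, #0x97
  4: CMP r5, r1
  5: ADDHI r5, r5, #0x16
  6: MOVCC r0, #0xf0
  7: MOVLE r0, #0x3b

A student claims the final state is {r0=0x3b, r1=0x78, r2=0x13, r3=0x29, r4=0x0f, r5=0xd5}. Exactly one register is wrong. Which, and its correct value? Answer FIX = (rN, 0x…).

FIX = (r5, 0xab)

[0] flags=1000 → (cmp)
[1] flags=1000 CS?F → skip
[2] flags=1000 CC?T → r5=0x95
[3] flags=1000 EQ?F → skip
[4] flags=0011 → (cmp)
[5] flags=0011 HI?T → r5=0xab
[6] flags=0011 CC?F → skip
[7] flags=0011 LE?T → r0=0x3b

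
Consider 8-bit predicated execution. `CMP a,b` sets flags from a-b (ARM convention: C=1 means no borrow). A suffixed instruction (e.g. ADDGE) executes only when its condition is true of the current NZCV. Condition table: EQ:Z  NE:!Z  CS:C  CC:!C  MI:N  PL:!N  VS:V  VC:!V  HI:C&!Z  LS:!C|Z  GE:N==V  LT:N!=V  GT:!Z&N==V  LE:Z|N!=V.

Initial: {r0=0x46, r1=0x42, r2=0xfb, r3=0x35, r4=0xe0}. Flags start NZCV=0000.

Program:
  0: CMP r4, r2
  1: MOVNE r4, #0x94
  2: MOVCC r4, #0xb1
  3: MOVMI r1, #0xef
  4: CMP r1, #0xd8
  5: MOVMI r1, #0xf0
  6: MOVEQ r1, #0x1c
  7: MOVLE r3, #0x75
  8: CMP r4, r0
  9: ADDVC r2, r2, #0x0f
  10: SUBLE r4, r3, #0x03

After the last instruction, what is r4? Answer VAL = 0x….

VAL = 0x32

0: ✓ CMP  NZCV=1000
1: ✓ MOVNE  r4←0x94
2: ✓ MOVCC  r4←0xb1
3: ✓ MOVMI  r1←0xef
4: ✓ CMP  NZCV=0010
5: · MOVMI
6: · MOVEQ
7: · MOVLE
8: ✓ CMP  NZCV=0011
9: · ADDVC
10: ✓ SUBLE  r4←0x32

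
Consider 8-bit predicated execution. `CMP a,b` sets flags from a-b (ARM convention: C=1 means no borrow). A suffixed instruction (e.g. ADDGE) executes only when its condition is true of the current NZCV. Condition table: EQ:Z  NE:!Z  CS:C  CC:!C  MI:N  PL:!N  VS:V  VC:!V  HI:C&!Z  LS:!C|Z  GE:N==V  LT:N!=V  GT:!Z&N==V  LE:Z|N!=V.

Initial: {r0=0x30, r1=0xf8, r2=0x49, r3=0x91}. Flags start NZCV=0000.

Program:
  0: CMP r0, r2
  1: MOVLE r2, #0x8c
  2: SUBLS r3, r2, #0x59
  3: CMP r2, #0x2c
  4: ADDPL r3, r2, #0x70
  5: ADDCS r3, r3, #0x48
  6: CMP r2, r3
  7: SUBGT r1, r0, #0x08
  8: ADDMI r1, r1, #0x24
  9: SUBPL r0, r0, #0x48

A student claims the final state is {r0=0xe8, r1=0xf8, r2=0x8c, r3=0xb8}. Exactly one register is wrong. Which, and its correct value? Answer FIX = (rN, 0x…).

[0] flags=1000 → (cmp)
[1] flags=1000 LE?T → r2=0x8c
[2] flags=1000 LS?T → r3=0x33
[3] flags=0011 → (cmp)
[4] flags=0011 PL?T → r3=0xfc
[5] flags=0011 CS?T → r3=0x44
[6] flags=0011 → (cmp)
[7] flags=0011 GT?F → skip
[8] flags=0011 MI?F → skip
[9] flags=0011 PL?T → r0=0xe8

FIX = (r3, 0x44)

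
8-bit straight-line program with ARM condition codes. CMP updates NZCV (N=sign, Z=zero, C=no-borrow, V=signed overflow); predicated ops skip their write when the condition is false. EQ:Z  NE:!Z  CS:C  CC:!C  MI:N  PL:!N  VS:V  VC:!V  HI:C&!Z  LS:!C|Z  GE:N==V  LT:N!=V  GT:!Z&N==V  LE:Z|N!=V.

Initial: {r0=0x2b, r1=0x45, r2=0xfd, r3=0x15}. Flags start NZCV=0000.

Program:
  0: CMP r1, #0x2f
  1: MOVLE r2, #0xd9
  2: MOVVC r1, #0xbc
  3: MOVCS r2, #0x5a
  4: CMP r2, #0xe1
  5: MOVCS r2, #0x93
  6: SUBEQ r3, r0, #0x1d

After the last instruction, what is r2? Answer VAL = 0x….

[0] flags=0010 → (cmp)
[1] flags=0010 LE?F → skip
[2] flags=0010 VC?T → r1=0xbc
[3] flags=0010 CS?T → r2=0x5a
[4] flags=0000 → (cmp)
[5] flags=0000 CS?F → skip
[6] flags=0000 EQ?F → skip

VAL = 0x5a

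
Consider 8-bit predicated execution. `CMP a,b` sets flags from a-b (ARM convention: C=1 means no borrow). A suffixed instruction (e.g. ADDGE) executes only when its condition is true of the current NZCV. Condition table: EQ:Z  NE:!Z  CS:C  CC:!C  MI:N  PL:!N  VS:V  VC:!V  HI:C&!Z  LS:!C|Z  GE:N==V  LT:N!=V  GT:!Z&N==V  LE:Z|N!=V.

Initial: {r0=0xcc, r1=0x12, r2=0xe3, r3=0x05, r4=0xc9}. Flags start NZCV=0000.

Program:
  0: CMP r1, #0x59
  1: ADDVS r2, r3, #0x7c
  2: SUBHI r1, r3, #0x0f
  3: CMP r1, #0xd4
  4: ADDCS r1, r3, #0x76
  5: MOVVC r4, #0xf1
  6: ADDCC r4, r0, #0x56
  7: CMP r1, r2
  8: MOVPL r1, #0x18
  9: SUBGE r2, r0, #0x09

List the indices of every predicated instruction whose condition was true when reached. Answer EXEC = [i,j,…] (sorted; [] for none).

EXEC = [5,6,8,9]

[0] flags=1000 → (cmp)
[1] flags=1000 VS?F → skip
[2] flags=1000 HI?F → skip
[3] flags=0000 → (cmp)
[4] flags=0000 CS?F → skip
[5] flags=0000 VC?T → r4=0xf1
[6] flags=0000 CC?T → r4=0x22
[7] flags=0000 → (cmp)
[8] flags=0000 PL?T → r1=0x18
[9] flags=0000 GE?T → r2=0xc3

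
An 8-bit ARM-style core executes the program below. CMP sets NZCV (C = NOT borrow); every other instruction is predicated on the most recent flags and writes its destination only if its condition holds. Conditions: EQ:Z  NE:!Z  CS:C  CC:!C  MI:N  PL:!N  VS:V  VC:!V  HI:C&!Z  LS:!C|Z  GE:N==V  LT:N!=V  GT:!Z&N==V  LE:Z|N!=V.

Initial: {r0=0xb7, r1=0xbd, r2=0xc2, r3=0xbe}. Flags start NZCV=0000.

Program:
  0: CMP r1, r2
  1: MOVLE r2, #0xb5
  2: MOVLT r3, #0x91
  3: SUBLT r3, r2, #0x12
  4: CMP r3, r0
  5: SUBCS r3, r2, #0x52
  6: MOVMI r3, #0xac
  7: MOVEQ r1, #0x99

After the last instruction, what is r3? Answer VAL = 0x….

VAL = 0xac

0: ✓ CMP  NZCV=1000
1: ✓ MOVLE  r2←0xb5
2: ✓ MOVLT  r3←0x91
3: ✓ SUBLT  r3←0xa3
4: ✓ CMP  NZCV=1000
5: · SUBCS
6: ✓ MOVMI  r3←0xac
7: · MOVEQ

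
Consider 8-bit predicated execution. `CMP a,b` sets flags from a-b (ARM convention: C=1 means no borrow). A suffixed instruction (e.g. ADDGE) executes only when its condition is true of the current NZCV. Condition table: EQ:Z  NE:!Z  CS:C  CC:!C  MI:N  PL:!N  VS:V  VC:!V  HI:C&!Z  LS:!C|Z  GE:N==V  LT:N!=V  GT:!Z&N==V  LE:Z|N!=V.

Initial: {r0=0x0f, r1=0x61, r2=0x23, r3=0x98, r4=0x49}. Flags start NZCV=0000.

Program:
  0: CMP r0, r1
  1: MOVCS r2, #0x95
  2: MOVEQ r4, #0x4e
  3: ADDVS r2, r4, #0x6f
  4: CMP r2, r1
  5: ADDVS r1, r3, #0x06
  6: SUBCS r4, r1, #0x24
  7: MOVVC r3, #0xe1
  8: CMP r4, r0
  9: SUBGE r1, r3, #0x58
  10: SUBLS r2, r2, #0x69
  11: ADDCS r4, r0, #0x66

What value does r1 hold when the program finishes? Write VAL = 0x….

VAL = 0x89

[0] flags=1000 → (cmp)
[1] flags=1000 CS?F → skip
[2] flags=1000 EQ?F → skip
[3] flags=1000 VS?F → skip
[4] flags=1000 → (cmp)
[5] flags=1000 VS?F → skip
[6] flags=1000 CS?F → skip
[7] flags=1000 VC?T → r3=0xe1
[8] flags=0010 → (cmp)
[9] flags=0010 GE?T → r1=0x89
[10] flags=0010 LS?F → skip
[11] flags=0010 CS?T → r4=0x75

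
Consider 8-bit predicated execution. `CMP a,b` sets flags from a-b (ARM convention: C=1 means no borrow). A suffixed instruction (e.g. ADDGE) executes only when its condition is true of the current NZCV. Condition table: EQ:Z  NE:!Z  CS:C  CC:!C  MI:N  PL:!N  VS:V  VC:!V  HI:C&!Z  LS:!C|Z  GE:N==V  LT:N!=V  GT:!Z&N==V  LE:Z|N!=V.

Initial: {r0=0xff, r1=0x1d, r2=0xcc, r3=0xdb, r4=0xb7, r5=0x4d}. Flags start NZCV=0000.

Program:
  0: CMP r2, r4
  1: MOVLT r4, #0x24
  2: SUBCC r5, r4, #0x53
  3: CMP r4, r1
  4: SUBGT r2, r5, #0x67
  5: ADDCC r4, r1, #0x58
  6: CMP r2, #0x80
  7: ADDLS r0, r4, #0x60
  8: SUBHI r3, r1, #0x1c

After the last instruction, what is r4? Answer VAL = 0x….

VAL = 0xb7

0: ✓ CMP  NZCV=0010
1: · MOVLT
2: · SUBCC
3: ✓ CMP  NZCV=1010
4: · SUBGT
5: · ADDCC
6: ✓ CMP  NZCV=0010
7: · ADDLS
8: ✓ SUBHI  r3←0x01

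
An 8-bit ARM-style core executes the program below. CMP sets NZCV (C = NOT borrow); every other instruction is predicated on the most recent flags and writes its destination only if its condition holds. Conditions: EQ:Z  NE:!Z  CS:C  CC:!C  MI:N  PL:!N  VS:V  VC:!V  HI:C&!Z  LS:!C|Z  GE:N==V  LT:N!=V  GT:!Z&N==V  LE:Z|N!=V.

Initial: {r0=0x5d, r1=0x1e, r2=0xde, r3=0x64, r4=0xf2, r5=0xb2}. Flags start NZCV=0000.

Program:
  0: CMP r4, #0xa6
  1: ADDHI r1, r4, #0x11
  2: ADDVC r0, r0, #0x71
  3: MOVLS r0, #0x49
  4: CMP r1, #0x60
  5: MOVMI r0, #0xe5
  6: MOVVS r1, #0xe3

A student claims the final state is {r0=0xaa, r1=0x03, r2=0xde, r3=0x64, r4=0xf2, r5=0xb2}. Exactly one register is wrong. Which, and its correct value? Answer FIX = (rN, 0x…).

0: ✓ CMP  NZCV=0010
1: ✓ ADDHI  r1←0x03
2: ✓ ADDVC  r0←0xce
3: · MOVLS
4: ✓ CMP  NZCV=1000
5: ✓ MOVMI  r0←0xe5
6: · MOVVS

FIX = (r0, 0xe5)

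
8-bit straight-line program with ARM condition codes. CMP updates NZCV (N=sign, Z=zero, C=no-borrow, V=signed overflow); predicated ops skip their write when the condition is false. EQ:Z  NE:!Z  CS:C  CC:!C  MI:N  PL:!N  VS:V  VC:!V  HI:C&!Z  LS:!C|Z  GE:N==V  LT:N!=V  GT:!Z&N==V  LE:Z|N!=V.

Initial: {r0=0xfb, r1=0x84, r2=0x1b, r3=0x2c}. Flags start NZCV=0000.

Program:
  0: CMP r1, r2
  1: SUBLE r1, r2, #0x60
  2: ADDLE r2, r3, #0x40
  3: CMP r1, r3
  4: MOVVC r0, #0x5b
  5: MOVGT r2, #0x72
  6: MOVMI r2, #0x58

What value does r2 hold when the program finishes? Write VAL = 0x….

VAL = 0x58

0: ✓ CMP  NZCV=0011
1: ✓ SUBLE  r1←0xbb
2: ✓ ADDLE  r2←0x6c
3: ✓ CMP  NZCV=1010
4: ✓ MOVVC  r0←0x5b
5: · MOVGT
6: ✓ MOVMI  r2←0x58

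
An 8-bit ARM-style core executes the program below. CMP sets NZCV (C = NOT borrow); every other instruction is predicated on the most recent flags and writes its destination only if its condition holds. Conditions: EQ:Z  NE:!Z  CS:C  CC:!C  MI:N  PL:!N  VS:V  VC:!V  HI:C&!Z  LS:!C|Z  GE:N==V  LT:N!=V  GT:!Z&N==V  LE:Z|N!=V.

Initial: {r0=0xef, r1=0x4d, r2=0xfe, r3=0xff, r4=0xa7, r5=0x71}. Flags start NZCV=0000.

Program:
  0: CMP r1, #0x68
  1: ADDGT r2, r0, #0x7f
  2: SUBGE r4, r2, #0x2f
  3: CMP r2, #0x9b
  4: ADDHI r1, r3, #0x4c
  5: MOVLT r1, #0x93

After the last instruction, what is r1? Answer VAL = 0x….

[0] flags=1000 → (cmp)
[1] flags=1000 GT?F → skip
[2] flags=1000 GE?F → skip
[3] flags=0010 → (cmp)
[4] flags=0010 HI?T → r1=0x4b
[5] flags=0010 LT?F → skip

VAL = 0x4b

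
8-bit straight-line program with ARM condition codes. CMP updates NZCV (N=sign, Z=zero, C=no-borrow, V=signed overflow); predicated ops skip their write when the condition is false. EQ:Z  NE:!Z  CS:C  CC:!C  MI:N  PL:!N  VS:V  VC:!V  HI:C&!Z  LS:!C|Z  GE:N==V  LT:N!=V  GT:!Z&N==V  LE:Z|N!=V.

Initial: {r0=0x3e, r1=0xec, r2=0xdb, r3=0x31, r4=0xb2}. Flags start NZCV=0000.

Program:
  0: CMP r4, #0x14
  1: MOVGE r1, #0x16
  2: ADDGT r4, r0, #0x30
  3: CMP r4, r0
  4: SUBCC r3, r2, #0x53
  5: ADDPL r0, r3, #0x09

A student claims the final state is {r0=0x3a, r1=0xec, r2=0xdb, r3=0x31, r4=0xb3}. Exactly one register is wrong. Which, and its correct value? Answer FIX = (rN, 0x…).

FIX = (r4, 0xb2)

0: ✓ CMP  NZCV=1010
1: · MOVGE
2: · ADDGT
3: ✓ CMP  NZCV=0011
4: · SUBCC
5: ✓ ADDPL  r0←0x3a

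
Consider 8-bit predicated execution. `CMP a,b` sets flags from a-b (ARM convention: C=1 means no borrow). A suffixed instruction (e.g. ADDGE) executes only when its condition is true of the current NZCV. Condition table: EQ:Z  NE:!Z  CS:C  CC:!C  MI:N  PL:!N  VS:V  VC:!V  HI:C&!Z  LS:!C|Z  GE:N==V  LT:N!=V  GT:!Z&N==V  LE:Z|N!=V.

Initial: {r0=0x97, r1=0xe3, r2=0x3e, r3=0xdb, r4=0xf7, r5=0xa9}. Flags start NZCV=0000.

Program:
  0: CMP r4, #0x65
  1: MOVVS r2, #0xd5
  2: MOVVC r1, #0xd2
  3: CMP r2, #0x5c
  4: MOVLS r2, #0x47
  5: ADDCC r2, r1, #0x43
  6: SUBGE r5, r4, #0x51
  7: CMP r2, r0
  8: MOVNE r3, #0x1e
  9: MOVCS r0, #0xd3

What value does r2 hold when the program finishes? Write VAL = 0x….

[0] flags=1010 → (cmp)
[1] flags=1010 VS?F → skip
[2] flags=1010 VC?T → r1=0xd2
[3] flags=1000 → (cmp)
[4] flags=1000 LS?T → r2=0x47
[5] flags=1000 CC?T → r2=0x15
[6] flags=1000 GE?F → skip
[7] flags=0000 → (cmp)
[8] flags=0000 NE?T → r3=0x1e
[9] flags=0000 CS?F → skip

VAL = 0x15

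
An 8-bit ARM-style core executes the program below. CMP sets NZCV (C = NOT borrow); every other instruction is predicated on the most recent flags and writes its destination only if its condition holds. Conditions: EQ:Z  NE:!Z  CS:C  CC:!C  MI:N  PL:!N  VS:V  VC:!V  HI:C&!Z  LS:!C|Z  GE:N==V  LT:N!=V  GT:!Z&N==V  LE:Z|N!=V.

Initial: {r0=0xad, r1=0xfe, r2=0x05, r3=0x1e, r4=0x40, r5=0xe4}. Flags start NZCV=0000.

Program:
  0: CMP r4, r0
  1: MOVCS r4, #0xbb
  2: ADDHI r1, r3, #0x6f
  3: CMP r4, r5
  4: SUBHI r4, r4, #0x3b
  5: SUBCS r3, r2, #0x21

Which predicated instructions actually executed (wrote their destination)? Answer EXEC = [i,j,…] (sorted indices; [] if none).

0: ✓ CMP  NZCV=1001
1: · MOVCS
2: · ADDHI
3: ✓ CMP  NZCV=0000
4: · SUBHI
5: · SUBCS

EXEC = []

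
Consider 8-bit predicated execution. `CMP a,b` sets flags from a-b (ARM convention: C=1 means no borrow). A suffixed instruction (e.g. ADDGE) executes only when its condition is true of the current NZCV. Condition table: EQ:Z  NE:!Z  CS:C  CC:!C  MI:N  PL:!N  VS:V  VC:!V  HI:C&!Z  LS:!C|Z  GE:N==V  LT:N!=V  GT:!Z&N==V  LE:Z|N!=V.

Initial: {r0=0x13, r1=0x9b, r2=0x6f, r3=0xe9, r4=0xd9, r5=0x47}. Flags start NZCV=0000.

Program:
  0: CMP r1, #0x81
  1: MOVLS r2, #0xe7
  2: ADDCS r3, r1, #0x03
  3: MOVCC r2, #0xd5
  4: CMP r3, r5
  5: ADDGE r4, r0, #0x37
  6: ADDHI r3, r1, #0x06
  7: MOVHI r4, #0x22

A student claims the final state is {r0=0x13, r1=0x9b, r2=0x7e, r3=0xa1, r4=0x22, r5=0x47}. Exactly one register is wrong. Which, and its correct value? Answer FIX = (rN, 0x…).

0: ✓ CMP  NZCV=0010
1: · MOVLS
2: ✓ ADDCS  r3←0x9e
3: · MOVCC
4: ✓ CMP  NZCV=0011
5: · ADDGE
6: ✓ ADDHI  r3←0xa1
7: ✓ MOVHI  r4←0x22

FIX = (r2, 0x6f)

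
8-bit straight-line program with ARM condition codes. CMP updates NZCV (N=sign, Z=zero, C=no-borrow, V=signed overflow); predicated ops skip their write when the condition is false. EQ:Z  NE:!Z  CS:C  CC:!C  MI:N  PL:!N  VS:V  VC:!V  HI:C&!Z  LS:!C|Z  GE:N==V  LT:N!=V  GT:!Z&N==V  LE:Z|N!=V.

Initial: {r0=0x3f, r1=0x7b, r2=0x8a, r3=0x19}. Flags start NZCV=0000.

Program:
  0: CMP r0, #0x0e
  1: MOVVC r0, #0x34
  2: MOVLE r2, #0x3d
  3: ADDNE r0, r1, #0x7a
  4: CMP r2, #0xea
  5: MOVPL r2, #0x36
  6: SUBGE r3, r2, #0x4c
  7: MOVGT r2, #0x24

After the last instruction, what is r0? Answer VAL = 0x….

[0] flags=0010 → (cmp)
[1] flags=0010 VC?T → r0=0x34
[2] flags=0010 LE?F → skip
[3] flags=0010 NE?T → r0=0xf5
[4] flags=1000 → (cmp)
[5] flags=1000 PL?F → skip
[6] flags=1000 GE?F → skip
[7] flags=1000 GT?F → skip

VAL = 0xf5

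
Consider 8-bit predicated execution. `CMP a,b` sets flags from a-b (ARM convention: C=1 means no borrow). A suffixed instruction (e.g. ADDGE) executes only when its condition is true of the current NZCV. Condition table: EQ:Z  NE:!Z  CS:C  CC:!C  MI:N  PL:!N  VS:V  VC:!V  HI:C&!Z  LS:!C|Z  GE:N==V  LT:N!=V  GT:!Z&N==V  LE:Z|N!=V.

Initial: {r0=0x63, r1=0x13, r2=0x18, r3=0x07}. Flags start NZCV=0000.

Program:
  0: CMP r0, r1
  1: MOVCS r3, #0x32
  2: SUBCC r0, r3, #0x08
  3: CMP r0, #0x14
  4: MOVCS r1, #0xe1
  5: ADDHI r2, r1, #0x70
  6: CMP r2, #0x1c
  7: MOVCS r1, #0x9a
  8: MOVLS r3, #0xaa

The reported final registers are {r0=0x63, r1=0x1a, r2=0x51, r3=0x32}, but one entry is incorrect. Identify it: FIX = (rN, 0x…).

FIX = (r1, 0x9a)

0: ✓ CMP  NZCV=0010
1: ✓ MOVCS  r3←0x32
2: · SUBCC
3: ✓ CMP  NZCV=0010
4: ✓ MOVCS  r1←0xe1
5: ✓ ADDHI  r2←0x51
6: ✓ CMP  NZCV=0010
7: ✓ MOVCS  r1←0x9a
8: · MOVLS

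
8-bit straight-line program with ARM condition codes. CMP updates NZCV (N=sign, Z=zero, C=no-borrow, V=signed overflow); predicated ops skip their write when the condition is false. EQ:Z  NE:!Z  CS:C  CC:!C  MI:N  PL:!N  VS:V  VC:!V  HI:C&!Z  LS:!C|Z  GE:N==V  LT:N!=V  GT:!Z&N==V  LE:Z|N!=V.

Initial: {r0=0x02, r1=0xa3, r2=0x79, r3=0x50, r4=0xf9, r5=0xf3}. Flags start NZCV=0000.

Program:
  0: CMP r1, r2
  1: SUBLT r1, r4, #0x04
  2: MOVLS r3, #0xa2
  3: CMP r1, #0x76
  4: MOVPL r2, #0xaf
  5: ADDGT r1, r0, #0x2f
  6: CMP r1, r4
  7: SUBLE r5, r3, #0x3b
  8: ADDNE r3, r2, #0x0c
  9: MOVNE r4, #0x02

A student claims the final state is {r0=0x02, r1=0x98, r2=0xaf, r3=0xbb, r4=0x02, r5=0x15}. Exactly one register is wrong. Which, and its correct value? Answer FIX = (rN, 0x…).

FIX = (r1, 0xf5)

0: ✓ CMP  NZCV=0011
1: ✓ SUBLT  r1←0xf5
2: · MOVLS
3: ✓ CMP  NZCV=0011
4: ✓ MOVPL  r2←0xaf
5: · ADDGT
6: ✓ CMP  NZCV=1000
7: ✓ SUBLE  r5←0x15
8: ✓ ADDNE  r3←0xbb
9: ✓ MOVNE  r4←0x02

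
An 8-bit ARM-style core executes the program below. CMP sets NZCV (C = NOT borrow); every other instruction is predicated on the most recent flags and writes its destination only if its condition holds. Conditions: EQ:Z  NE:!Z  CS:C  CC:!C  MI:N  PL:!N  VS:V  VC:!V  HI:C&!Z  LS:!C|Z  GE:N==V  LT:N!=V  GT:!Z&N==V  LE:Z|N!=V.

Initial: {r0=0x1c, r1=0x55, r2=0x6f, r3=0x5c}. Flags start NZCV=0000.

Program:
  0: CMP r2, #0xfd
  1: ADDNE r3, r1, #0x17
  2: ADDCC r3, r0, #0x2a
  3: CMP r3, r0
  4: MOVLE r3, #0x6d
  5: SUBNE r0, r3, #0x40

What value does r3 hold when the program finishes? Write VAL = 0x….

VAL = 0x46

[0] flags=0000 → (cmp)
[1] flags=0000 NE?T → r3=0x6c
[2] flags=0000 CC?T → r3=0x46
[3] flags=0010 → (cmp)
[4] flags=0010 LE?F → skip
[5] flags=0010 NE?T → r0=0x06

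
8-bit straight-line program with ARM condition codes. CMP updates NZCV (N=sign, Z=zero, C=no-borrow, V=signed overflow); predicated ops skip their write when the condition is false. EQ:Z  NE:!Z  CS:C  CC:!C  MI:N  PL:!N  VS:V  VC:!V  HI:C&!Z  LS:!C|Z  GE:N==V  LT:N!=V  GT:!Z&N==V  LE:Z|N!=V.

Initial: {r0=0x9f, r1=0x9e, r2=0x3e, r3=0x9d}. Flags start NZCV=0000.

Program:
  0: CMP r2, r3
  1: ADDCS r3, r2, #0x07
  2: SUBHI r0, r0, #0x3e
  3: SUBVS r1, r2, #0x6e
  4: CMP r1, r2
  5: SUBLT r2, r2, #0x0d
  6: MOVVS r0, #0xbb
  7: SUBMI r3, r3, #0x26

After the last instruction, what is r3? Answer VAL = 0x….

0: ✓ CMP  NZCV=1001
1: · ADDCS
2: · SUBHI
3: ✓ SUBVS  r1←0xd0
4: ✓ CMP  NZCV=1010
5: ✓ SUBLT  r2←0x31
6: · MOVVS
7: ✓ SUBMI  r3←0x77

VAL = 0x77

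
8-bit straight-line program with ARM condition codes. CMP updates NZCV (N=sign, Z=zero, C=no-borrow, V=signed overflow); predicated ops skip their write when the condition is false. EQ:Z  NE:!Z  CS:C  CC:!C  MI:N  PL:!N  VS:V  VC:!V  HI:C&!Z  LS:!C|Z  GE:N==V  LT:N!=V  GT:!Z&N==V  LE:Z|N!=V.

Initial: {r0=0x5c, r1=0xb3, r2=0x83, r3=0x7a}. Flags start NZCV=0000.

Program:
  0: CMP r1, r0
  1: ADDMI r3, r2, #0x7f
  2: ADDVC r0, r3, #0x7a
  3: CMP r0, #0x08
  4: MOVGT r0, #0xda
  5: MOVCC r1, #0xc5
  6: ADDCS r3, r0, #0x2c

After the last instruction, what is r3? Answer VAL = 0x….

0: ✓ CMP  NZCV=0011
1: · ADDMI
2: · ADDVC
3: ✓ CMP  NZCV=0010
4: ✓ MOVGT  r0←0xda
5: · MOVCC
6: ✓ ADDCS  r3←0x06

VAL = 0x06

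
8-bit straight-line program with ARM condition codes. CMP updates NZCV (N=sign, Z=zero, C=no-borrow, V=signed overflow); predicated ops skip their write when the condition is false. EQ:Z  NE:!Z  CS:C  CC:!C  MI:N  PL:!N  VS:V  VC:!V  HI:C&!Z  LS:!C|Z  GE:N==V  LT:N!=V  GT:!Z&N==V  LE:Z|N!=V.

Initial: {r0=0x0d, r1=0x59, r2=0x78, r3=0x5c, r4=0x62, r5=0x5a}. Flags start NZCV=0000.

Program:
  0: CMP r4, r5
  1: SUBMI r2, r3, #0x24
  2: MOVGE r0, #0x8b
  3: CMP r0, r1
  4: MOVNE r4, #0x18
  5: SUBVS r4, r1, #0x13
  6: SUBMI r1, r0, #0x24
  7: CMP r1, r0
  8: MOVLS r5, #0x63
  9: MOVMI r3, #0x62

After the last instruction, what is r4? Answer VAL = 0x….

VAL = 0x46

[0] flags=0010 → (cmp)
[1] flags=0010 MI?F → skip
[2] flags=0010 GE?T → r0=0x8b
[3] flags=0011 → (cmp)
[4] flags=0011 NE?T → r4=0x18
[5] flags=0011 VS?T → r4=0x46
[6] flags=0011 MI?F → skip
[7] flags=1001 → (cmp)
[8] flags=1001 LS?T → r5=0x63
[9] flags=1001 MI?T → r3=0x62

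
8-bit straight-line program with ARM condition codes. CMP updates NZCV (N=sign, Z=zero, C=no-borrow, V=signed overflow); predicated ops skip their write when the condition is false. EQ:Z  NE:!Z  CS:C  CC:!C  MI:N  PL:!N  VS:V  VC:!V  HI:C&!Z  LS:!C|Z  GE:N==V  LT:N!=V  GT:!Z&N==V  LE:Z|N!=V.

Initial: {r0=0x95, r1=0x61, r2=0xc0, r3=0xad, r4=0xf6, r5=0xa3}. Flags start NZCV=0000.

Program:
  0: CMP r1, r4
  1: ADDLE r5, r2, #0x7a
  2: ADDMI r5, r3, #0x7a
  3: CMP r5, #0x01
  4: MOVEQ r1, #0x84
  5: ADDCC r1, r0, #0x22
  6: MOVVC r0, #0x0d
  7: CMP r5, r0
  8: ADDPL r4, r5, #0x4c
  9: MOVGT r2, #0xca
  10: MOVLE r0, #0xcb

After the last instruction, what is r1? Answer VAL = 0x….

VAL = 0x61

[0] flags=0000 → (cmp)
[1] flags=0000 LE?F → skip
[2] flags=0000 MI?F → skip
[3] flags=1010 → (cmp)
[4] flags=1010 EQ?F → skip
[5] flags=1010 CC?F → skip
[6] flags=1010 VC?T → r0=0x0d
[7] flags=1010 → (cmp)
[8] flags=1010 PL?F → skip
[9] flags=1010 GT?F → skip
[10] flags=1010 LE?T → r0=0xcb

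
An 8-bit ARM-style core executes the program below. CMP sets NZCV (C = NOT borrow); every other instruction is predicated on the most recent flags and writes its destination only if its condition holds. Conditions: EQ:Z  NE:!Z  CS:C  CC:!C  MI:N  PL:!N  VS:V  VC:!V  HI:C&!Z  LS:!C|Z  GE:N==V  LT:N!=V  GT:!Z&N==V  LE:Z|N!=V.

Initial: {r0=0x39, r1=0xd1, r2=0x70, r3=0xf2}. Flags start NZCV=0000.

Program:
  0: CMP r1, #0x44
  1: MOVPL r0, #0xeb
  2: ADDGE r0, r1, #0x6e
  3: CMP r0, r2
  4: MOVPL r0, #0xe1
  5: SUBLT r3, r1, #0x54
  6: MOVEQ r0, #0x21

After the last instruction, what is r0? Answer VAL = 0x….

VAL = 0x39

0: ✓ CMP  NZCV=1010
1: · MOVPL
2: · ADDGE
3: ✓ CMP  NZCV=1000
4: · MOVPL
5: ✓ SUBLT  r3←0x7d
6: · MOVEQ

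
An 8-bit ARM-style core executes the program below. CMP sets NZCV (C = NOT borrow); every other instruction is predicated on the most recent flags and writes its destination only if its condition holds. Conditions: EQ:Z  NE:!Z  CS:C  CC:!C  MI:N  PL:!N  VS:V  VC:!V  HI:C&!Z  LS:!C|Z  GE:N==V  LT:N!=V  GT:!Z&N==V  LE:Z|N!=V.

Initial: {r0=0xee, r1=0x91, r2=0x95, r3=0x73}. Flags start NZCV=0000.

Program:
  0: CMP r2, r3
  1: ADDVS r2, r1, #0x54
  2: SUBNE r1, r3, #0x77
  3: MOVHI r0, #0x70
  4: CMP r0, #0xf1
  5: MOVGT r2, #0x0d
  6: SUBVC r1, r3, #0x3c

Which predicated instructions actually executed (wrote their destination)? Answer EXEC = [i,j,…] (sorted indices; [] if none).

[0] flags=0011 → (cmp)
[1] flags=0011 VS?T → r2=0xe5
[2] flags=0011 NE?T → r1=0xfc
[3] flags=0011 HI?T → r0=0x70
[4] flags=0000 → (cmp)
[5] flags=0000 GT?T → r2=0x0d
[6] flags=0000 VC?T → r1=0x37

EXEC = [1,2,3,5,6]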